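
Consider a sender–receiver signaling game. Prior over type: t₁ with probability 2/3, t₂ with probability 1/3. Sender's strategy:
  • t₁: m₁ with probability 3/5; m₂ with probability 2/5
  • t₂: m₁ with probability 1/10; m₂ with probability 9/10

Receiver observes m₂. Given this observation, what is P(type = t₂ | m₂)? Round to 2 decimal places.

0.53

P(m₂) = (2/3)·(2/5) + (1/3)·(9/10) = 17/30
P(t₂ | m₂) = ((1/3)·(9/10)) / (17/30) = (3/10) / (17/30) = 9/17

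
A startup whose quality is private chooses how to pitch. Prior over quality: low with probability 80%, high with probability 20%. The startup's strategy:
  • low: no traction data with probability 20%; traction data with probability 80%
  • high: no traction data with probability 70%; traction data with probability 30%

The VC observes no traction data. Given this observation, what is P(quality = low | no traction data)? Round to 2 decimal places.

0.53

P(no traction data) = 0.8·0.2 + 0.2·0.7 = 0.3
P(low | no traction data) = (0.8·0.2) / 0.3 = 0.16 / 0.3 = 0.533333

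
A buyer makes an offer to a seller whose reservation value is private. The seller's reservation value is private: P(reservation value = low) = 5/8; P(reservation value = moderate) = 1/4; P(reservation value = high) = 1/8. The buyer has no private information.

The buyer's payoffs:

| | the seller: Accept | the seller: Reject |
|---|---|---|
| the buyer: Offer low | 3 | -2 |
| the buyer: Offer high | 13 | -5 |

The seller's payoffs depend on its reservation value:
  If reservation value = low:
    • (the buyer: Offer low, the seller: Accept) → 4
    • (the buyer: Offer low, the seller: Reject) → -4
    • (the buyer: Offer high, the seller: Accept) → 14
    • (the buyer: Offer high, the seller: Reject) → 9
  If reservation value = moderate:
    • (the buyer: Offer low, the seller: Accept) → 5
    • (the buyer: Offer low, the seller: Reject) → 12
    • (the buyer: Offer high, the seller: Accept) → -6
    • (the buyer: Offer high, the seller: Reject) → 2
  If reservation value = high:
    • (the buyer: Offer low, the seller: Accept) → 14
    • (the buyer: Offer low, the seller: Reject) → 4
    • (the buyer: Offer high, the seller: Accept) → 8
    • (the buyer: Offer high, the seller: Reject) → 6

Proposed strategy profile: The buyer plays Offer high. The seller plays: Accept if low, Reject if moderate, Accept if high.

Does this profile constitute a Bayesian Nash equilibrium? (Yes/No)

Yes

The buyer plays Offer high: E[Offer high] = 5/8·(13) + 1/4·(-5) + 1/8·(13) = 17/2; E[Offer low] = 7/4. Best-responding. ✓
The seller (reservation value low), facing Offer high: Accept gives 14, Reject gives 9. Proposed Accept is best. ✓
The seller (reservation value moderate), facing Offer high: Accept gives -6, Reject gives 2. Proposed Reject is best. ✓
The seller (reservation value high), facing Offer high: Accept gives 8, Reject gives 6. Proposed Accept is best. ✓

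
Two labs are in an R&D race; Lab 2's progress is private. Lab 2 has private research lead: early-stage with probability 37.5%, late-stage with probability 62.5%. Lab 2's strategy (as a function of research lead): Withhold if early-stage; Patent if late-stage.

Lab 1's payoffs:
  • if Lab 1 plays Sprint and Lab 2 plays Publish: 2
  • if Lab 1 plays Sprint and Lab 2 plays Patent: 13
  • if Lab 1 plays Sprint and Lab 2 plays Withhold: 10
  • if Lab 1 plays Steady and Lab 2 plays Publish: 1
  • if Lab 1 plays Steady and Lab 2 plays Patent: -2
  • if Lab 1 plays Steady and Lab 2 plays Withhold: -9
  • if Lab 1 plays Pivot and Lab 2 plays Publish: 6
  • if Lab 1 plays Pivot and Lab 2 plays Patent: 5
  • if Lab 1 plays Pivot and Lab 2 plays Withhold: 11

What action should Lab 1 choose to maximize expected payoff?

Sprint

E[Sprint] = 0.375·(10) + 0.625·(13) = 11.875
E[Steady] = 0.375·(-9) + 0.625·(-2) = -4.625
E[Pivot] = 0.375·(11) + 0.625·(5) = 7.25
Best response: Sprint (11.875 is the largest).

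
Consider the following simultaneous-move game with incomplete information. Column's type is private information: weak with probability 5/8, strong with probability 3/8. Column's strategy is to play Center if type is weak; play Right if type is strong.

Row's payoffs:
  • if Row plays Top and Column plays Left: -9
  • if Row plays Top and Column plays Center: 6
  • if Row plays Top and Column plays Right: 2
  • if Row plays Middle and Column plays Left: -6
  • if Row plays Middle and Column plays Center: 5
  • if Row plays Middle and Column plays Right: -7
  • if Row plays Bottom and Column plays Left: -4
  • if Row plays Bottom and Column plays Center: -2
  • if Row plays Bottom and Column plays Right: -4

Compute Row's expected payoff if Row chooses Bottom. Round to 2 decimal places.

Take the expectation over Column's type, weighting each type's action by its prior probability.
E[Bottom] = 5/8·(-2) + 3/8·(-4) = (-5/4) + (-3/2) = -11/4

-2.75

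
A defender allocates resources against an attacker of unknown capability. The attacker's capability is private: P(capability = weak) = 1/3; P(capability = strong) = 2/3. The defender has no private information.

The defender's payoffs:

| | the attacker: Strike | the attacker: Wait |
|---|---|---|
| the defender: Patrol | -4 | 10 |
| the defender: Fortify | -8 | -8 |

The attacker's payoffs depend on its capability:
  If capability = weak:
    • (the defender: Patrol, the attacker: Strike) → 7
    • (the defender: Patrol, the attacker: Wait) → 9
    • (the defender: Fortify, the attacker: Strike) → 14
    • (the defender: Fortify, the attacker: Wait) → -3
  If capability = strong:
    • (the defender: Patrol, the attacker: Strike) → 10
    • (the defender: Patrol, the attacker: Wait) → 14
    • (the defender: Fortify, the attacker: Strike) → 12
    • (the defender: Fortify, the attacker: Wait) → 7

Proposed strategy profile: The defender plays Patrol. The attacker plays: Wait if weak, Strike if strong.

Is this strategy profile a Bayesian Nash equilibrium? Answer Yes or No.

The defender plays Patrol: E[Patrol] = 1/3·(10) + 2/3·(-4) = 2/3; E[Fortify] = -8. Best-responding. ✓
The attacker (capability weak), facing Patrol: Strike gives 7, Wait gives 9. Proposed Wait is best. ✓
The attacker (capability strong), facing Patrol: Strike gives 10, Wait gives 14. Proposed Strike is not best — profitable deviation exists. ✗

No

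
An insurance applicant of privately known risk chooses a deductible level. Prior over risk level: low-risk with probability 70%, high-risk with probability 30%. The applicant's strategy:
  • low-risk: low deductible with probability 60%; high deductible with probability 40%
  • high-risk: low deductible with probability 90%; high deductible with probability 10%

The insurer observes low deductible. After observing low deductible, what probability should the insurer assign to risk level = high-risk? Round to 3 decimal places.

P(low deductible) = 0.7·0.6 + 0.3·0.9 = 0.69
P(high-risk | low deductible) = (0.3·0.9) / 0.69 = 0.27 / 0.69 = 0.391304

0.391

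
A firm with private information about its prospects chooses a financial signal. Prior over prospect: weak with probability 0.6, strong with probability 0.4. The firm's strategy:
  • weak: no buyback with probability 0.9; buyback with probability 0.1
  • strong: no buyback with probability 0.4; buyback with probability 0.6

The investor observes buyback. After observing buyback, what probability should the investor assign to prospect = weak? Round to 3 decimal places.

P(buyback) = 0.6·0.1 + 0.4·0.6 = 0.3
P(weak | buyback) = (0.6·0.1) / 0.3 = 0.06 / 0.3 = 0.2

0.200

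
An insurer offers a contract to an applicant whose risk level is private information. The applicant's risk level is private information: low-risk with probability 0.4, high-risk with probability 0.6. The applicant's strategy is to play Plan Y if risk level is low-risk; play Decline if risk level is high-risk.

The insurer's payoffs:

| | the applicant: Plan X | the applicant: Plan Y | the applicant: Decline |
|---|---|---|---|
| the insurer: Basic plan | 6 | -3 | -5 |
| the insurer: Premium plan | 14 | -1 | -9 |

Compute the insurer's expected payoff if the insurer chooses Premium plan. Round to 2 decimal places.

-5.80

E[Premium plan] = 0.4·(-1) + 0.6·(-9) = (-0.4) + (-5.4) = -5.8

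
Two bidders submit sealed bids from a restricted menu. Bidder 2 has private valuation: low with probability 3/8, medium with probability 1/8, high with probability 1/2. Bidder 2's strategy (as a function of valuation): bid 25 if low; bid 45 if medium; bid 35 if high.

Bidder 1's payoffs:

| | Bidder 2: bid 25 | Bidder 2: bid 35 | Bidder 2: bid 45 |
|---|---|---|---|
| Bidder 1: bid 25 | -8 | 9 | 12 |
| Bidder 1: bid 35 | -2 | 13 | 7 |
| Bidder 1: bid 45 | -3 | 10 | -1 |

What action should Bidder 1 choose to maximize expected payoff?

Compute Bidder 1's expected payoff for each action, taking the expectation over Bidder 2's type.
E[bid 25] = 3/8·(-8) + 1/8·(12) + 1/2·(9) = 3
E[bid 35] = 3/8·(-2) + 1/8·(7) + 1/2·(13) = 53/8
E[bid 45] = 3/8·(-3) + 1/8·(-1) + 1/2·(10) = 15/4
Best response: bid 35 (53/8 is the largest).

bid 35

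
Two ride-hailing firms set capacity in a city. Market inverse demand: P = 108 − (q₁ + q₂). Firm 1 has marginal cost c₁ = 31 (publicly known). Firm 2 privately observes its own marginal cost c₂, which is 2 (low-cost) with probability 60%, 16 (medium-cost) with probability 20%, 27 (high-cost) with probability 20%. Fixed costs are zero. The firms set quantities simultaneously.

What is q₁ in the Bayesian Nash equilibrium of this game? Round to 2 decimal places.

18.60

Firm 2 with cost c maximizes (108 − (q₁+q₂) − c)·q₂, giving q₂(c) = (108 − c − q₁)/2.
E[c₂] = 0.6·2 + 0.2·16 + 0.2·27 = 9.8
Firm 1's FOC against E[q₂] yields q₁ = (108 − 2·31 + E[c₂])/3 = (108 − 62 + 9.8)/3 = 18.6.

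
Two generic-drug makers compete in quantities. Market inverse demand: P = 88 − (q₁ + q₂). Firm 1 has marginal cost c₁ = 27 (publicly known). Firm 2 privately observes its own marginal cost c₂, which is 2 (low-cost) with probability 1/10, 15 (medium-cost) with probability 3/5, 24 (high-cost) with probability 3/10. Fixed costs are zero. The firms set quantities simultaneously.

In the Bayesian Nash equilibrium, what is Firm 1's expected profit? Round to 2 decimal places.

Firm 2 with cost c maximizes (88 − (q₁+q₂) − c)·q₂, giving q₂(c) = (88 − c − q₁)/2.
E[c₂] = 1/10·2 + 3/5·15 + 3/10·24 = 16.4
Firm 1's FOC against E[q₂] yields q₁ = (88 − 2·27 + E[c₂])/3 = (88 − 54 + 16.4)/3 = 16.8.
E[P] = 88 − (q₁ + E[q₂]) = 43.8; Firm 1's expected profit = (E[P] − 27)·q₁ = (43.8 − 27)·16.8 = 282.24.

282.24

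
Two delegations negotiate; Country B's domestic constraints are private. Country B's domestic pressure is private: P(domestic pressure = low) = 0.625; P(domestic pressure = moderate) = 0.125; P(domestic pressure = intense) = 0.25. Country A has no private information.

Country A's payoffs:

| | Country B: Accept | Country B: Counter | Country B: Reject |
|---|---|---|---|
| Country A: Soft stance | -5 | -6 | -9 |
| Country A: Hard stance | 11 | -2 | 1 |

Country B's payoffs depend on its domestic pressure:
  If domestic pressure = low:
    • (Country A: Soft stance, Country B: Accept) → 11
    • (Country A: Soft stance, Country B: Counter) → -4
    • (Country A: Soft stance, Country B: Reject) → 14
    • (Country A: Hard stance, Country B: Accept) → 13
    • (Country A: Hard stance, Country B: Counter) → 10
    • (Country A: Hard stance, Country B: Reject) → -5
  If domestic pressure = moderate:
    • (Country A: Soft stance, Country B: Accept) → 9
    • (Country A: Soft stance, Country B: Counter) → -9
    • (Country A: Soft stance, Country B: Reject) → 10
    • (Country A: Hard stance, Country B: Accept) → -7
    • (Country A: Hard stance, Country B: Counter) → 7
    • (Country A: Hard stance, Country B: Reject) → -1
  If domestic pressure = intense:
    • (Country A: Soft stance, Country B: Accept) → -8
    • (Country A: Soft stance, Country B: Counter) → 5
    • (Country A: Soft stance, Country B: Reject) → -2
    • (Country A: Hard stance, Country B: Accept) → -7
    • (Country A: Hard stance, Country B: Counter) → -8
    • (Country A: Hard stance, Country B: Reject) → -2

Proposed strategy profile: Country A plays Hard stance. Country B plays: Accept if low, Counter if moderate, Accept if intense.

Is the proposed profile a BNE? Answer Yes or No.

No

A profile is a BNE iff every type of every player is best-responding given beliefs about the other side.
Country A plays Hard stance: E[Hard stance] = 0.625·(11) + 0.125·(-2) + 0.25·(11) = 9.375; E[Soft stance] = -5.125. Best-responding. ✓
Country B (domestic pressure low), facing Hard stance: Accept gives 13, Counter gives 10, Reject gives -5. Proposed Accept is best. ✓
Country B (domestic pressure moderate), facing Hard stance: Accept gives -7, Counter gives 7, Reject gives -1. Proposed Counter is best. ✓
Country B (domestic pressure intense), facing Hard stance: Accept gives -7, Counter gives -8, Reject gives -2. Proposed Accept is not best — profitable deviation exists. ✗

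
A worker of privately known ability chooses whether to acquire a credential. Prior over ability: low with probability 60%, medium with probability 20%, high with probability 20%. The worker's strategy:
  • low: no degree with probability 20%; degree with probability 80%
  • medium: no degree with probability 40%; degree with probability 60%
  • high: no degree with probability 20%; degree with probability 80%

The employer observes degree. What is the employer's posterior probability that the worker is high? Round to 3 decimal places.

0.211

Apply Bayes' rule using the sender's strategy as the likelihood.
P(degree) = 0.6·0.8 + 0.2·0.6 + 0.2·0.8 = 0.76
P(high | degree) = (0.2·0.8) / 0.76 = 0.16 / 0.76 = 0.210526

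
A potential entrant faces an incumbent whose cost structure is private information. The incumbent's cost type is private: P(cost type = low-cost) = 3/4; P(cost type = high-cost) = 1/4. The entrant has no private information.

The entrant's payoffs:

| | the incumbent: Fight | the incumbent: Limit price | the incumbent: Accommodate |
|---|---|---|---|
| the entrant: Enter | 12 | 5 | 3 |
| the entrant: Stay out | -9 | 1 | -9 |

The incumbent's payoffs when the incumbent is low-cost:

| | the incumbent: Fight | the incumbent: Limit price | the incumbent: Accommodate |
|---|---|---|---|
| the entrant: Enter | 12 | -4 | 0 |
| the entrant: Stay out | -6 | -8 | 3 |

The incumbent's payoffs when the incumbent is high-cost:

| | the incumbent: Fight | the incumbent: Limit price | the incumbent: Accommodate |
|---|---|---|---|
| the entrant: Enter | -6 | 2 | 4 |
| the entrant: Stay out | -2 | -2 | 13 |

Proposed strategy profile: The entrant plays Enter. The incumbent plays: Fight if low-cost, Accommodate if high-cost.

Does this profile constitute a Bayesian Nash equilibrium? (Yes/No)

Yes

The entrant plays Enter: E[Enter] = 3/4·(12) + 1/4·(3) = 39/4; E[Stay out] = -9. Best-responding. ✓
The incumbent (cost type low-cost), facing Enter: Fight gives 12, Limit price gives -4, Accommodate gives 0. Proposed Fight is best. ✓
The incumbent (cost type high-cost), facing Enter: Fight gives -6, Limit price gives 2, Accommodate gives 4. Proposed Accommodate is best. ✓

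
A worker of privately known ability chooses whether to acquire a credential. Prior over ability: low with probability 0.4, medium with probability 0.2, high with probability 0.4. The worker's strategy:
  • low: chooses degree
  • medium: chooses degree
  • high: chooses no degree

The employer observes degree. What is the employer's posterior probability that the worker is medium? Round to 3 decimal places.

0.333

Apply Bayes' rule using the sender's strategy as the likelihood.
P(degree) = 0.4·1 + 0.2·1 + 0.4·0 = 0.6
P(medium | degree) = (0.2·1) / 0.6 = 0.2 / 0.6 = 0.333333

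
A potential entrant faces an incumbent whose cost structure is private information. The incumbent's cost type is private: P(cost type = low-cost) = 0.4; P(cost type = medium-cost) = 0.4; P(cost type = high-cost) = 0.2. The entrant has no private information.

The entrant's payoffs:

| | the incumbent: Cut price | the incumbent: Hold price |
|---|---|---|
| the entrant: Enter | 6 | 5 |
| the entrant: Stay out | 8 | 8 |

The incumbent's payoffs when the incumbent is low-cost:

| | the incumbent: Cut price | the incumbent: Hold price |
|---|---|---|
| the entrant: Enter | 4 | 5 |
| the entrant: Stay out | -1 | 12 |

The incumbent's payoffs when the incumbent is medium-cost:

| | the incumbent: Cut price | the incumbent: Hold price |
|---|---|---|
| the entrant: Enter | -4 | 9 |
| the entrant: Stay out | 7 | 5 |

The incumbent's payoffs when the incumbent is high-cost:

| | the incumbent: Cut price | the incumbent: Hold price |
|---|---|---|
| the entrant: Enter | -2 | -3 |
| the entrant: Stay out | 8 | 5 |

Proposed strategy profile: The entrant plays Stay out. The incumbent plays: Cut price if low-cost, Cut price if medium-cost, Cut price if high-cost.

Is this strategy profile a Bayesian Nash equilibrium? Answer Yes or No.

No

The entrant plays Stay out: E[Stay out] = 0.4·(8) + 0.4·(8) + 0.2·(8) = 8; E[Enter] = 6. Best-responding. ✓
The incumbent (cost type low-cost), facing Stay out: Cut price gives -1, Hold price gives 12. Proposed Cut price is not best — profitable deviation exists. ✗
The incumbent (cost type medium-cost), facing Stay out: Cut price gives 7, Hold price gives 5. Proposed Cut price is best. ✓
The incumbent (cost type high-cost), facing Stay out: Cut price gives 8, Hold price gives 5. Proposed Cut price is best. ✓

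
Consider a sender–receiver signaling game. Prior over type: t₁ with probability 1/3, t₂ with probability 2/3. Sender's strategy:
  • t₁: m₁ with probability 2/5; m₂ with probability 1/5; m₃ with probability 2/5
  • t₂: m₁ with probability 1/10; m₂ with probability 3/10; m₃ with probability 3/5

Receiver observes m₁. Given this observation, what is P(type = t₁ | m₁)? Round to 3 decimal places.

P(m₁) = (1/3)·(2/5) + (2/3)·(1/10) = 1/5
P(t₁ | m₁) = ((1/3)·(2/5)) / (1/5) = (2/15) / (1/5) = 2/3

0.667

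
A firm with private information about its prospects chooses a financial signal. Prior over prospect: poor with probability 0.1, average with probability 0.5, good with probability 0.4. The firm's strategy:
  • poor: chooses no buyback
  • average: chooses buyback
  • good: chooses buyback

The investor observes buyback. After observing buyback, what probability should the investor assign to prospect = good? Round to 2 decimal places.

0.44

P(buyback) = 0.1·0 + 0.5·1 + 0.4·1 = 0.9
P(good | buyback) = (0.4·1) / 0.9 = 0.4 / 0.9 = 0.444444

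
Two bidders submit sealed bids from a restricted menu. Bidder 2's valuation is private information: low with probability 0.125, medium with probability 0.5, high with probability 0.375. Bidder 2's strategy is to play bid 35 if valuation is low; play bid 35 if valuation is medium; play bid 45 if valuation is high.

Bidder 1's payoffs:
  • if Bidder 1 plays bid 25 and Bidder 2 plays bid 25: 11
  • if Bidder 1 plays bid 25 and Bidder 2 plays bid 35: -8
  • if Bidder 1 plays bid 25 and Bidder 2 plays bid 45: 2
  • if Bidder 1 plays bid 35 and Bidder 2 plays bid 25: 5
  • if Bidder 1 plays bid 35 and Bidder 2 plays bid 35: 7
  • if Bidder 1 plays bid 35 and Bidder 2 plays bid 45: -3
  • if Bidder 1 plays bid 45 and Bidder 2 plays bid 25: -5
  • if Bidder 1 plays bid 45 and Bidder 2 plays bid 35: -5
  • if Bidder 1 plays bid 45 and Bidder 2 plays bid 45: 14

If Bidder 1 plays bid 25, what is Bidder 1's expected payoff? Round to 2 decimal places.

-4.25

E[bid 25] = 0.125·(-8) + 0.5·(-8) + 0.375·2 = (-1) + (-4) + 0.75 = -4.25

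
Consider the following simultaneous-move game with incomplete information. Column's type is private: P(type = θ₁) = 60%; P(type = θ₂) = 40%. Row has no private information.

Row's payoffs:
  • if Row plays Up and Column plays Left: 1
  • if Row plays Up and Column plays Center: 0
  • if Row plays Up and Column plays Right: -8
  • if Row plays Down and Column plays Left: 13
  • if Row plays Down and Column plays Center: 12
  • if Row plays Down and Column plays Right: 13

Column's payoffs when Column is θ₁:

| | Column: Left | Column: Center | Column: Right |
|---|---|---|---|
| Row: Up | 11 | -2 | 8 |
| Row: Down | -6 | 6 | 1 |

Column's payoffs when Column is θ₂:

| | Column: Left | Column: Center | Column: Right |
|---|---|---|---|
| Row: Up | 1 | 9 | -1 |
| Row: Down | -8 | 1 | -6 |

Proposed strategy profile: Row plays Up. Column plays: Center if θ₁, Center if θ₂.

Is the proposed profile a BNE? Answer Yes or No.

No

A profile is a BNE iff every type of every player is best-responding given beliefs about the other side.
Row plays Up: E[Up] = 0.6·(0) + 0.4·(0) = 0; E[Down] = 12. Not best-responding. ✗
Column (type θ₁), facing Up: Left gives 11, Center gives -2, Right gives 8. Proposed Center is not best — profitable deviation exists. ✗
Column (type θ₂), facing Up: Left gives 1, Center gives 9, Right gives -1. Proposed Center is best. ✓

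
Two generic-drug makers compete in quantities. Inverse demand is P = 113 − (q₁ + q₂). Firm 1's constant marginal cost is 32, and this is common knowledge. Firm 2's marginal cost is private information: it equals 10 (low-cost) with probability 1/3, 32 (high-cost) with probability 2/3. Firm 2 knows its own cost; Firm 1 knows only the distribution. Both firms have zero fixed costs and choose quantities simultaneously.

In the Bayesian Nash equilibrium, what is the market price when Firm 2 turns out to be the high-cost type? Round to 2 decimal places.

60.22

Firm 2 with cost c maximizes (113 − (q₁+q₂) − c)·q₂, giving q₂(c) = (113 − c − q₁)/2.
E[c₂] = 1/3·10 + 2/3·32 = 24.6667
Firm 1's FOC against E[q₂] yields q₁ = (113 − 2·32 + E[c₂])/3 = (113 − 64 + 24.6667)/3 = 24.5556.
q₂(high-cost) = 28.2222, so P = 113 − (24.5556 + 28.2222) = 60.2222.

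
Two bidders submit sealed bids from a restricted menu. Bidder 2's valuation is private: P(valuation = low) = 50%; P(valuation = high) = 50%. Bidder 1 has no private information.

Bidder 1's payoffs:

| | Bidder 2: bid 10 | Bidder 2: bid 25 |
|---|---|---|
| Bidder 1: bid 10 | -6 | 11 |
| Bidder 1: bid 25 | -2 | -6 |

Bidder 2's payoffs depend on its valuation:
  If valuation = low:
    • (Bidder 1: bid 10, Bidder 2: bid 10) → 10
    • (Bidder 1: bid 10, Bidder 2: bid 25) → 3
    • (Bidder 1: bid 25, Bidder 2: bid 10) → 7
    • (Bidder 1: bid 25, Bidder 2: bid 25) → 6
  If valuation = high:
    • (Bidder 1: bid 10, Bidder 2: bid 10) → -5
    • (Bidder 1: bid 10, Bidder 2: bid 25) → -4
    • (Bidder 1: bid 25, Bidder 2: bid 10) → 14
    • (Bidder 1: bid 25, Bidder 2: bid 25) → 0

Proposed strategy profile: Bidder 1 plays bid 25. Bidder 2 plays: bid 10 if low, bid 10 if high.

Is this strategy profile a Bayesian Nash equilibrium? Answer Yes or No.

Yes

A profile is a BNE iff every type of every player is best-responding given beliefs about the other side.
Bidder 1 plays bid 25: E[bid 25] = 0.5·(-2) + 0.5·(-2) = -2; E[bid 10] = -6. Best-responding. ✓
Bidder 2 (valuation low), facing bid 25: bid 10 gives 7, bid 25 gives 6. Proposed bid 10 is best. ✓
Bidder 2 (valuation high), facing bid 25: bid 10 gives 14, bid 25 gives 0. Proposed bid 10 is best. ✓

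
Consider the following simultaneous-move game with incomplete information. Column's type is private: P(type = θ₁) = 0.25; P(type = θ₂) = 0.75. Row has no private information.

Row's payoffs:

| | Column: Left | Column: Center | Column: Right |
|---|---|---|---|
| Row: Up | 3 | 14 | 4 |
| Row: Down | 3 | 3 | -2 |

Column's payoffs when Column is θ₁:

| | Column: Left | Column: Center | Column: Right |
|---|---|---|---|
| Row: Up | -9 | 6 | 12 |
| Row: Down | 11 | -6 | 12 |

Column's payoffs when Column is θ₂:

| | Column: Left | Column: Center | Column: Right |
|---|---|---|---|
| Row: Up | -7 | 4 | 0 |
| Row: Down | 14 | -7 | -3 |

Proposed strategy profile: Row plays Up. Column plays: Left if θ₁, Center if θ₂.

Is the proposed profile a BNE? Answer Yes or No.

Row plays Up: E[Up] = 0.25·(3) + 0.75·(14) = 11.25; E[Down] = 3. Best-responding. ✓
Column (type θ₁), facing Up: Left gives -9, Center gives 6, Right gives 12. Proposed Left is not best — profitable deviation exists. ✗
Column (type θ₂), facing Up: Left gives -7, Center gives 4, Right gives 0. Proposed Center is best. ✓

No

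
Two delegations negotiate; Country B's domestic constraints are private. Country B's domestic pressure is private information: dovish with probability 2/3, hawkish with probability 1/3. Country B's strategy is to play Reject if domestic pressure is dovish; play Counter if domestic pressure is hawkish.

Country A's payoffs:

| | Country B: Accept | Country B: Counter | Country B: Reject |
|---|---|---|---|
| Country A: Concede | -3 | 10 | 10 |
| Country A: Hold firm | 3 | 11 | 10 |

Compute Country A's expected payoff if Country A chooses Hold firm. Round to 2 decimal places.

E[Hold firm] = 2/3·10 + 1/3·11 = 20/3 + 11/3 = 31/3

10.33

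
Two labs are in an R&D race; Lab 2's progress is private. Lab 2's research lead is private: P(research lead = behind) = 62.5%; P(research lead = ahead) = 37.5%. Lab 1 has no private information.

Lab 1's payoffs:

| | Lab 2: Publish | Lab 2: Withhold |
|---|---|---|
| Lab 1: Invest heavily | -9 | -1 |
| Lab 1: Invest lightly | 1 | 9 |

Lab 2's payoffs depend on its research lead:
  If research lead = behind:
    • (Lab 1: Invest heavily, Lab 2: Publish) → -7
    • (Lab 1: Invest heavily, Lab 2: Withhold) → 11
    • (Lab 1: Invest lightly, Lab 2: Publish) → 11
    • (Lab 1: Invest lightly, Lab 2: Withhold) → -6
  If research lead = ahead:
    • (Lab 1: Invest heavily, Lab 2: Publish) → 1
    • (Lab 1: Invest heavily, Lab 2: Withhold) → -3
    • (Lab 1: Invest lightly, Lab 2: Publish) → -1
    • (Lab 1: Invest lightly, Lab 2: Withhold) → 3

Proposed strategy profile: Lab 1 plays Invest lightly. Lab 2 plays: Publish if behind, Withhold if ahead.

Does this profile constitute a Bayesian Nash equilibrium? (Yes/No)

Yes

Lab 1 plays Invest lightly: E[Invest lightly] = 0.625·(1) + 0.375·(9) = 4; E[Invest heavily] = -6. Best-responding. ✓
Lab 2 (research lead behind), facing Invest lightly: Publish gives 11, Withhold gives -6. Proposed Publish is best. ✓
Lab 2 (research lead ahead), facing Invest lightly: Publish gives -1, Withhold gives 3. Proposed Withhold is best. ✓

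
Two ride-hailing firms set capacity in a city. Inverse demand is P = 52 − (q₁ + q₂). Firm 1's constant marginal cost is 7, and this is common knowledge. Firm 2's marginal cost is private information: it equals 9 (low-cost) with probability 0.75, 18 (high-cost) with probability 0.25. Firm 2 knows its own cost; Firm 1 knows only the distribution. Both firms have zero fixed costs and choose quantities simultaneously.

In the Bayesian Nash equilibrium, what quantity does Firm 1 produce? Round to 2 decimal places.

16.42

Firm 2 with cost c maximizes (52 − (q₁+q₂) − c)·q₂, giving q₂(c) = (52 − c − q₁)/2.
E[c₂] = 0.75·9 + 0.25·18 = 11.25
Firm 1's FOC against E[q₂] yields q₁ = (52 − 2·7 + E[c₂])/3 = (52 − 14 + 11.25)/3 = 16.4167.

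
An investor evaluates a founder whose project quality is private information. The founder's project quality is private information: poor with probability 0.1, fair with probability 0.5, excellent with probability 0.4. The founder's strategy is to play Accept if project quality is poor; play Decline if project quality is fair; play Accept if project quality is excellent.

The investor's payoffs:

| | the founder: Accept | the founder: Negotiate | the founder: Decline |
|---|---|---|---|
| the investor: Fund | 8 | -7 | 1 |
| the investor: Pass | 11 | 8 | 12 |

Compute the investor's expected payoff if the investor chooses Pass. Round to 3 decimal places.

E[Pass] = 0.1·11 + 0.5·12 + 0.4·11 = 1.1 + 6 + 4.4 = 11.5

11.500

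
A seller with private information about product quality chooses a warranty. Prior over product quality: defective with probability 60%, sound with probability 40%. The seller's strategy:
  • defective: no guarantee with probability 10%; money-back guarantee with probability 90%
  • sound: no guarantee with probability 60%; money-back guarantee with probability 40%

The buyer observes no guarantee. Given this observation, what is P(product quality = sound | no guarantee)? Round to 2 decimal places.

0.80

Apply Bayes' rule using the sender's strategy as the likelihood.
P(no guarantee) = 0.6·0.1 + 0.4·0.6 = 0.3
P(sound | no guarantee) = (0.4·0.6) / 0.3 = 0.24 / 0.3 = 0.8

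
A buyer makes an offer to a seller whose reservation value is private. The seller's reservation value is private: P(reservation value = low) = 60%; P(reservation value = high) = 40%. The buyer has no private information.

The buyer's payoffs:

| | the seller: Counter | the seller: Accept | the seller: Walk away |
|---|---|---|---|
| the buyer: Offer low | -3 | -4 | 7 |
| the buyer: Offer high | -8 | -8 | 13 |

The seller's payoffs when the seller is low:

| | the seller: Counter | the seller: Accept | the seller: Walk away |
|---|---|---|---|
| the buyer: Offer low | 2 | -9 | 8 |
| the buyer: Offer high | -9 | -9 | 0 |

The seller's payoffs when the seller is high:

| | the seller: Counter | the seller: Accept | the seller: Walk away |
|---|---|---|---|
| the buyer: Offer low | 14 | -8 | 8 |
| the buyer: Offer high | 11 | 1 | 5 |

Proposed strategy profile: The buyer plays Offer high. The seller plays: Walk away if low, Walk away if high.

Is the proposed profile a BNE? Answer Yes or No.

No

The buyer plays Offer high: E[Offer high] = 0.6·(13) + 0.4·(13) = 13; E[Offer low] = 7. Best-responding. ✓
The seller (reservation value low), facing Offer high: Counter gives -9, Accept gives -9, Walk away gives 0. Proposed Walk away is best. ✓
The seller (reservation value high), facing Offer high: Counter gives 11, Accept gives 1, Walk away gives 5. Proposed Walk away is not best — profitable deviation exists. ✗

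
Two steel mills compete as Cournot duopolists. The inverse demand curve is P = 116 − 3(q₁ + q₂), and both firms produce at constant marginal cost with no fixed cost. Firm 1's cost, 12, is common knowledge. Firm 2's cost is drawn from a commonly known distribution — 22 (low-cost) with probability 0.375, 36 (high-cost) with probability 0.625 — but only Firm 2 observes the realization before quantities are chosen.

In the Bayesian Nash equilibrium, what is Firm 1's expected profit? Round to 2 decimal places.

Firm 2 with cost c maximizes (116 − 3(q₁+q₂) − c)·q₂, giving q₂(c) = (116 − c − 3q₁)/6.
E[c₂] = 0.375·22 + 0.625·36 = 30.75
Firm 1's FOC against E[q₂] yields q₁ = (116 − 2·12 + E[c₂])/9 = (116 − 24 + 30.75)/9 = 13.6389.
E[P] = 116 − 3·(q₁ + E[q₂]) = 52.9167; Firm 1's expected profit = (E[P] − 12)·q₁ = (52.9167 − 12)·13.6389 = 558.058.

558.06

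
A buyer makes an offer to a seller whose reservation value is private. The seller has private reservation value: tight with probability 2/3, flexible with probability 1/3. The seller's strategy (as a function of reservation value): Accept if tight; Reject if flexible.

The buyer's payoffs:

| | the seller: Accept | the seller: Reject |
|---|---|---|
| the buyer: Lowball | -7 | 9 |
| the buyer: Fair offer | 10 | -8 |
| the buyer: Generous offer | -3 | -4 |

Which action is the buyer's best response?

Fair offer

Compute the buyer's expected payoff for each action, taking the expectation over the seller's type.
E[Lowball] = 2/3·(-7) + 1/3·(9) = -5/3
E[Fair offer] = 2/3·(10) + 1/3·(-8) = 4
E[Generous offer] = 2/3·(-3) + 1/3·(-4) = -10/3
Best response: Fair offer (4 is the largest).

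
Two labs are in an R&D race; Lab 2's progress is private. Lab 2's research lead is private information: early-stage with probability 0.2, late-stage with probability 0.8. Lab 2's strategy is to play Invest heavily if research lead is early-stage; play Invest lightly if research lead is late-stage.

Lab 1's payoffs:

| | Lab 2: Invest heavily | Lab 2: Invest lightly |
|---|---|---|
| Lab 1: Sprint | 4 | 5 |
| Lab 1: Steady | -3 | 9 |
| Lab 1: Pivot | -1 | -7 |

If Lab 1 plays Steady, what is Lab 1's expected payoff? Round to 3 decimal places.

6.600

Take the expectation over Lab 2's research lead, weighting each type's action by its prior probability.
E[Steady] = 0.2·(-3) + 0.8·9 = (-0.6) + 7.2 = 6.6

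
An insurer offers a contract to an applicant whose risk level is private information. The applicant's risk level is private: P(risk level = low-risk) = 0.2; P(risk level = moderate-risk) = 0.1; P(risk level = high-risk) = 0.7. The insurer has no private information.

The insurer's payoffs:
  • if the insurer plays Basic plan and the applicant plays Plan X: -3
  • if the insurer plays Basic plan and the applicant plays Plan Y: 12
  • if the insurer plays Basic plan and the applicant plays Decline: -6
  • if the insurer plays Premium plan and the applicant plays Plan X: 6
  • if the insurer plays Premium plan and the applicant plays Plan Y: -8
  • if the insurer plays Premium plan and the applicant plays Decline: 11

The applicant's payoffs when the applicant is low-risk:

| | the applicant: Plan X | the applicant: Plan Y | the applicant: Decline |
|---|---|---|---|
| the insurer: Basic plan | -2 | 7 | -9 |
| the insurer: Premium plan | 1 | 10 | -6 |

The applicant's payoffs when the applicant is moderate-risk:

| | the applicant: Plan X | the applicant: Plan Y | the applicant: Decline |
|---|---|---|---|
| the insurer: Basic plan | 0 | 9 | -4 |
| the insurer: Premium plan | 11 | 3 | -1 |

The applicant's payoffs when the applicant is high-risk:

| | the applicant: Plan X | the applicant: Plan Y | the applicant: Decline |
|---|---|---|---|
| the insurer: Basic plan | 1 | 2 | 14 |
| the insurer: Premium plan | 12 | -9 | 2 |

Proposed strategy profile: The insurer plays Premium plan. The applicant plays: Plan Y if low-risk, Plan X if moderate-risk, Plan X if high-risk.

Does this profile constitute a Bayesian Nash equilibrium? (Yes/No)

The insurer plays Premium plan: E[Premium plan] = 0.2·(-8) + 0.1·(6) + 0.7·(6) = 3.2; E[Basic plan] = 0. Best-responding. ✓
The applicant (risk level low-risk), facing Premium plan: Plan X gives 1, Plan Y gives 10, Decline gives -6. Proposed Plan Y is best. ✓
The applicant (risk level moderate-risk), facing Premium plan: Plan X gives 11, Plan Y gives 3, Decline gives -1. Proposed Plan X is best. ✓
The applicant (risk level high-risk), facing Premium plan: Plan X gives 12, Plan Y gives -9, Decline gives 2. Proposed Plan X is best. ✓

Yes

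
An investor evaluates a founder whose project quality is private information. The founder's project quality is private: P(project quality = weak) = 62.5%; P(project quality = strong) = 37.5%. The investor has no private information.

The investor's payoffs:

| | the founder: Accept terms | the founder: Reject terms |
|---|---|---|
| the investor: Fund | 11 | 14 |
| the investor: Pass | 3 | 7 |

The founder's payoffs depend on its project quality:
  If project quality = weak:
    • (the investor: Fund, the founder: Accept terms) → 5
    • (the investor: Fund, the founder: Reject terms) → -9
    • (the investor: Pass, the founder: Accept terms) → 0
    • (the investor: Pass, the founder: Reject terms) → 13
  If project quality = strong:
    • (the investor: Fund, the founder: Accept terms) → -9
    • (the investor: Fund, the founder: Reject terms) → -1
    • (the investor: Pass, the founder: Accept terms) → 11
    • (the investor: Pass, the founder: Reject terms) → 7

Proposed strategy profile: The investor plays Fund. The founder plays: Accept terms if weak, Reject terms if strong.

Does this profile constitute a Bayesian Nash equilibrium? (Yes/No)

Yes

A profile is a BNE iff every type of every player is best-responding given beliefs about the other side.
The investor plays Fund: E[Fund] = 0.625·(11) + 0.375·(14) = 12.125; E[Pass] = 4.5. Best-responding. ✓
The founder (project quality weak), facing Fund: Accept terms gives 5, Reject terms gives -9. Proposed Accept terms is best. ✓
The founder (project quality strong), facing Fund: Accept terms gives -9, Reject terms gives -1. Proposed Reject terms is best. ✓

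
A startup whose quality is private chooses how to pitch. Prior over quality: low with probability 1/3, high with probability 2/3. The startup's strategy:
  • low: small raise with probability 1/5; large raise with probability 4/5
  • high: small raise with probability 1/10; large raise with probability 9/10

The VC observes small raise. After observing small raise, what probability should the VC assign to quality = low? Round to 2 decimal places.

Apply Bayes' rule using the sender's strategy as the likelihood.
P(small raise) = (1/3)·(1/5) + (2/3)·(1/10) = 2/15
P(low | small raise) = ((1/3)·(1/5)) / (2/15) = (1/15) / (2/15) = 1/2

0.50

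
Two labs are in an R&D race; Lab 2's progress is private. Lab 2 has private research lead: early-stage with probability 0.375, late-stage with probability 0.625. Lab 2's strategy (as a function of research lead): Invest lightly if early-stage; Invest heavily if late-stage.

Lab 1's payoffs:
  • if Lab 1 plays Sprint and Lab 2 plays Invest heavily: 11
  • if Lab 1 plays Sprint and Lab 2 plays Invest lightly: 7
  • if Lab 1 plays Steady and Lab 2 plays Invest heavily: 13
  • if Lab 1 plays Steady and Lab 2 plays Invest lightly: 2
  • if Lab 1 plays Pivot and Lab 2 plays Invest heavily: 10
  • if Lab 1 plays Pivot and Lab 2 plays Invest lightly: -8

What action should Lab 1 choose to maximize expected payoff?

Sprint

E[Sprint] = 0.375·(7) + 0.625·(11) = 9.5
E[Steady] = 0.375·(2) + 0.625·(13) = 8.875
E[Pivot] = 0.375·(-8) + 0.625·(10) = 3.25
Best response: Sprint (9.5 is the largest).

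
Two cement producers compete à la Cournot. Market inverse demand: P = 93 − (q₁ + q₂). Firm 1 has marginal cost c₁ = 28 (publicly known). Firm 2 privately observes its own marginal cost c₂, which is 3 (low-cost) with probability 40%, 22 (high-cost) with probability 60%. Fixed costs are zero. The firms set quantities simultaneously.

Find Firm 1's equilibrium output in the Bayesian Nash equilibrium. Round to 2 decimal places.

Each type of Firm 2 best-responds to q₁; Firm 1 best-responds to the expected q₂ over Firm 2's types.
Firm 2 with cost c maximizes (93 − (q₁+q₂) − c)·q₂, giving q₂(c) = (93 − c − q₁)/2.
E[c₂] = 0.4·3 + 0.6·22 = 14.4
Firm 1's FOC against E[q₂] yields q₁ = (93 − 2·28 + E[c₂])/3 = (93 − 56 + 14.4)/3 = 17.1333.

17.13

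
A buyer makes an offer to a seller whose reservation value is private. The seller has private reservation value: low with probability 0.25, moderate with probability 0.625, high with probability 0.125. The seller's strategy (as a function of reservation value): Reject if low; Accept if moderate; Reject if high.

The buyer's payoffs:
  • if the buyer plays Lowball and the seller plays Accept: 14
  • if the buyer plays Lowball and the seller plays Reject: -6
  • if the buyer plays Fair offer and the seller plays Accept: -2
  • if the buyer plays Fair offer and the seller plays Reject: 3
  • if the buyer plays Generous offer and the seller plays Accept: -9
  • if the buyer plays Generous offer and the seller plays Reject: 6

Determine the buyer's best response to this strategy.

E[Lowball] = 0.25·(-6) + 0.625·(14) + 0.125·(-6) = 6.5
E[Fair offer] = 0.25·(3) + 0.625·(-2) + 0.125·(3) = -0.125
E[Generous offer] = 0.25·(6) + 0.625·(-9) + 0.125·(6) = -3.375
Best response: Lowball (6.5 is the largest).

Lowball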